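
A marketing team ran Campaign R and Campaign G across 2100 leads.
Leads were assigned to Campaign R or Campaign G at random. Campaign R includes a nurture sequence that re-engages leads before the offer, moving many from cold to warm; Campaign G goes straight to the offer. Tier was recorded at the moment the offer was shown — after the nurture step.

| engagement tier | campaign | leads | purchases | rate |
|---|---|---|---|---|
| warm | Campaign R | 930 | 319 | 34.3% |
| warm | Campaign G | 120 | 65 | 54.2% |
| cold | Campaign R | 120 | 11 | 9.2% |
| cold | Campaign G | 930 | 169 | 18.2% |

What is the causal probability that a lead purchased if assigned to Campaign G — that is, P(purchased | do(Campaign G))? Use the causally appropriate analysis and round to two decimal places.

The engagement tier-specific comparison favours Campaign G throughout, but the pooled figures favour Campaign R. The question is whether to condition on engagement tier.
Engagement tier is recorded after the campaign and is itself shifted by it — it sits on the causal path from campaign to outcome. Conditioning on a mediator would strip out part of the effect we want; the pooled comparison gives the total causal effect.
So P(outcome | do(Campaign G)) is just the pooled rate for Campaign G: 234/1050 = 0.223.

0.22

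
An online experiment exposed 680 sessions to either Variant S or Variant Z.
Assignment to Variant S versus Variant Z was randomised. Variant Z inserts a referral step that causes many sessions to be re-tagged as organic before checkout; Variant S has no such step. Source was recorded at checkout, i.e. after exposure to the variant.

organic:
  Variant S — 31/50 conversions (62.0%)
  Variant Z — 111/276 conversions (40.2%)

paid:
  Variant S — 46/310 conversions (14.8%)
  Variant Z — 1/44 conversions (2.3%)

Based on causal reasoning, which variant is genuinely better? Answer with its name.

Within every traffic source level Variant S has the higher rate, yet pooled Variant Z does — Simpson's reversal.
Because the variant influences traffic source, traffic source is a post-treatment mediator, not a confounder. Stratifying on it would bias the estimate; the causal effect is the crude pooled difference.
Pooled: Variant S 21.4% vs Variant Z 35.0%; Variant Z is higher overall.

Variant Z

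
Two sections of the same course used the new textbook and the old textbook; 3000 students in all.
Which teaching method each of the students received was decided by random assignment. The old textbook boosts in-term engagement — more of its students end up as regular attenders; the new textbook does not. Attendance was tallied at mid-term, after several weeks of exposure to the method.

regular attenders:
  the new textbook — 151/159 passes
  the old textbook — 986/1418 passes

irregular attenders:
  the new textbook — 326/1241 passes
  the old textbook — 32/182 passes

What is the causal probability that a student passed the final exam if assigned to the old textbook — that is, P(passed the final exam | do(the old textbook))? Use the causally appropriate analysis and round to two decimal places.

0.64

Within every mid-term attendance level the new textbook has the higher rate, yet pooled the old textbook does — Simpson's reversal.
Mid-term attendance lies on the pathway teaching method → mid-term attendance → outcome, so adjusting for it blocks the indirect effect. For the total causal effect of teaching method, use the unadjusted pooled rates.
So P(outcome | do(the old textbook)) is just the pooled rate for the old textbook: 1018/1600 = 0.636.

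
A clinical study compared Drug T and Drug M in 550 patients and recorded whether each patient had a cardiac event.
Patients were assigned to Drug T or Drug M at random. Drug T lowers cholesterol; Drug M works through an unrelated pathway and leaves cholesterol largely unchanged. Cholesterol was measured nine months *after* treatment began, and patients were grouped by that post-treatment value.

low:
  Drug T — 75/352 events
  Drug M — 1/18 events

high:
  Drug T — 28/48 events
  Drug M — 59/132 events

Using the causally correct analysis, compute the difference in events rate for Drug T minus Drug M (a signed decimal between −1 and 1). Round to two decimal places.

The cholesterol-specific comparison favours Drug M throughout, but the pooled figures favour Drug T. The question is whether to condition on cholesterol.
Stratifying would compare drugs among patients the drugs themselves sorted into cholesterol groups — a form of selection on an intermediate. The unconditioned pooled rates give the total causal effect.
The causal difference is the pooled difference: 0.258 − 0.400 = -0.142.

-0.14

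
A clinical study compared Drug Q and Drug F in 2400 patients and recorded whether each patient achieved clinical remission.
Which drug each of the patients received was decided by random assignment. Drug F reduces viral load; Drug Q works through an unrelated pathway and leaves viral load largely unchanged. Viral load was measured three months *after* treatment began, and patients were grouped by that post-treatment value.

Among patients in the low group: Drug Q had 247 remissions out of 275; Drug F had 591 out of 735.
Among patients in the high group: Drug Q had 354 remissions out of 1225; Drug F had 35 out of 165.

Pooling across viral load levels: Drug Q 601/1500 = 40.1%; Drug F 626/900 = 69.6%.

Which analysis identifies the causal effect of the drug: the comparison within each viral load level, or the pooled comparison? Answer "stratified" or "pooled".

Drug Q is higher inside every viral load stratum but Drug F is higher in aggregate. Whether to stratify depends on how viral load relates to the drug.
Viral load here is a post-treatment variable shaped by the drug; conditioning on it would introduce bias rather than remove it. The overall comparison is the causal one.
Pooled: Drug Q 40.1% vs Drug F 69.6%; Drug F is higher overall.

pooled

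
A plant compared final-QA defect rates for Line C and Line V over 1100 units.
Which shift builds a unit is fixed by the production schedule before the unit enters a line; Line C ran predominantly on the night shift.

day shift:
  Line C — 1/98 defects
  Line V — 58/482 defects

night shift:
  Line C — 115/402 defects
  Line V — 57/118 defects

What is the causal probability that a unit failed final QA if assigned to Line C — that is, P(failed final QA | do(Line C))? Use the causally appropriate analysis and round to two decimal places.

0.14

The shift-specific comparison favours Line C throughout, but the pooled figures favour Line V. The question is whether to condition on shift.
Here shift is a common cause — it drives both which line a case falls under and the outcome. The crude comparison mixes populations; the stratum-specific rates are the causally relevant ones.
Standardising Line C to the population shift mix: 0.527·1/98 + 0.473·115/402 = 0.141.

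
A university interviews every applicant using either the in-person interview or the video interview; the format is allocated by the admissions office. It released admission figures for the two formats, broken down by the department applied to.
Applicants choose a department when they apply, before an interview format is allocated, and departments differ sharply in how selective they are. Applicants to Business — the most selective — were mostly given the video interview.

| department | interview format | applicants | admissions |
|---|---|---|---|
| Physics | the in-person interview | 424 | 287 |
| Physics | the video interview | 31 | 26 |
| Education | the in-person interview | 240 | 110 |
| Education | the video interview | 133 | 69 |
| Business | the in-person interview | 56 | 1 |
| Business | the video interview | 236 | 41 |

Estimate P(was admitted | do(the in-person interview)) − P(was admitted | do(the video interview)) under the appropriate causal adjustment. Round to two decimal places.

-0.13

Department satisfies the back-door criterion: it is not a descendant of the interview format, and it blocks the spurious path from interview format to outcome. Adjusting for it (i.e., using the within-department rates) gives the causal effect.
Adjusting over the population distribution of department: 0.406·(0.677−0.839) + 0.333·(0.458−0.519) + 0.261·(0.018−0.174) = -0.127.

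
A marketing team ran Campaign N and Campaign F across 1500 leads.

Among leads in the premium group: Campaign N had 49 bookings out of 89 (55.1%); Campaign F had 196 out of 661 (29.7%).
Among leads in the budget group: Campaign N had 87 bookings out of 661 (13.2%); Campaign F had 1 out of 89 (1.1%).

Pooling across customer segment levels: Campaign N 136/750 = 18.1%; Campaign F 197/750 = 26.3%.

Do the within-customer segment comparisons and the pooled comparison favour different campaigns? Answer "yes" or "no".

Within each customer segment level (premium 55.1% vs 29.7%; budget 13.2% vs 1.1%), Campaign N has the higher rate every time. Pooled: 18.1% vs 26.3% — Campaign F has the higher rate overall. The two comparisons disagree.

yes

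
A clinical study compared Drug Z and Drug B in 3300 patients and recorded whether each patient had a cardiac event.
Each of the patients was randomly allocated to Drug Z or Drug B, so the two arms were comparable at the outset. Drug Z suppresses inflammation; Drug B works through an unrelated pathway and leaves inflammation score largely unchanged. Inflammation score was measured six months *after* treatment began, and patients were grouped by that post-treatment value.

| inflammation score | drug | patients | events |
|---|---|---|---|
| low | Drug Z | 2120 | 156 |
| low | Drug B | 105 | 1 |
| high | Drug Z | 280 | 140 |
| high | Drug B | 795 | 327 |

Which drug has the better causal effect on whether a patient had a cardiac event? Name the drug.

Drug Z

Inflammation score is recorded after the drug and is itself shifted by it — it sits on the causal path from drug to outcome. Conditioning on a mediator would strip out part of the effect we want; the pooled comparison gives the total causal effect.
Pooled: Drug Z 12.3% vs Drug B 36.4%; Drug Z is lower overall.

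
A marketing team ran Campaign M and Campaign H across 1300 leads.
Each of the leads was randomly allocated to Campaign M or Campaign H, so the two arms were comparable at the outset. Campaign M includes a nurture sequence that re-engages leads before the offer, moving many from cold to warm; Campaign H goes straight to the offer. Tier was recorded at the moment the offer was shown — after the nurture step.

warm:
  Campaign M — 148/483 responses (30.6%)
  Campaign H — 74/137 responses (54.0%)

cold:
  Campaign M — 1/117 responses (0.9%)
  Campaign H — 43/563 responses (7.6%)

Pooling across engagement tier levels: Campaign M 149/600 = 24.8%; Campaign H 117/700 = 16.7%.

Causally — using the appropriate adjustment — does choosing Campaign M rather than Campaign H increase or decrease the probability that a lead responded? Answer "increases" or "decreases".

increases

Engagement tier lies on the pathway campaign → engagement tier → outcome, so adjusting for it blocks the indirect effect. For the total causal effect of campaign, use the unadjusted pooled rates.
Pooled: Campaign M 24.8% vs Campaign H 16.7%; Campaign M is higher overall.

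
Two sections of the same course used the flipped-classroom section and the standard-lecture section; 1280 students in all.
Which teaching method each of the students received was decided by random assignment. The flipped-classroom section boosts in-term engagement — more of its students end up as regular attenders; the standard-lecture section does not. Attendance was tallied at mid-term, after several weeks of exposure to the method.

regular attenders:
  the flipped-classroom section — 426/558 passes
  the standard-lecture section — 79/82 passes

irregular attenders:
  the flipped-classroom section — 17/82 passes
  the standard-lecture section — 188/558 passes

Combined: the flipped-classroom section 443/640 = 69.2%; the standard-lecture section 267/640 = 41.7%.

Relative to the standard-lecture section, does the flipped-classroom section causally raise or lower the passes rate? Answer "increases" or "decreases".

Mid-term attendance is downstream of the teaching method. One should not condition on a consequence of treatment, so the overall rates are the right comparison.
Pooled: the flipped-classroom section 69.2% vs the standard-lecture section 41.7%; the flipped-classroom section is higher overall.

increases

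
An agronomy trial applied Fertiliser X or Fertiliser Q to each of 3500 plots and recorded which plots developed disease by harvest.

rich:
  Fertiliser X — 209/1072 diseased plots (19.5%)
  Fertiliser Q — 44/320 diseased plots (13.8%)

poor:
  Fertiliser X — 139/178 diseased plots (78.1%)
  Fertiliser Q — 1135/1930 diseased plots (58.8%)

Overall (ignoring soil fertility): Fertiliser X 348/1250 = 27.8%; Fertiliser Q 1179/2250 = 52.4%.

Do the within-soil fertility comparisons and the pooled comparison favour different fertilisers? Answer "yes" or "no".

Within each soil fertility level (rich 19.5% vs 13.8%; poor 78.1% vs 58.8%), Fertiliser Q has the lower rate every time. Pooled: 27.8% vs 52.4% — Fertiliser X has the lower rate overall. The two comparisons disagree.

yes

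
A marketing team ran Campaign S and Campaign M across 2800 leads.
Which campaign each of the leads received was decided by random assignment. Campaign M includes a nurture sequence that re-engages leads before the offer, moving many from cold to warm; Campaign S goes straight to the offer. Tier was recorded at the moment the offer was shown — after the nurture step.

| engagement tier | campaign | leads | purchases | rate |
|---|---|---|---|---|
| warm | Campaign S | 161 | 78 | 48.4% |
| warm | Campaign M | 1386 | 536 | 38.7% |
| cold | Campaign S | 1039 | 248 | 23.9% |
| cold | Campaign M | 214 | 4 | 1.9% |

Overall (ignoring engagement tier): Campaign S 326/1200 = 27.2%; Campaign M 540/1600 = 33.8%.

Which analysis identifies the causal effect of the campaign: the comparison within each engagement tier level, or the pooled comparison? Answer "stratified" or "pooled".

pooled

Campaign S is higher inside every engagement tier stratum but Campaign M is higher in aggregate. Whether to stratify depends on how engagement tier relates to the campaign.
Engagement tier is downstream of the campaign. One should not condition on a consequence of treatment, so the overall rates are the right comparison.
Pooled: Campaign S 27.2% vs Campaign M 33.8%; Campaign M is higher overall.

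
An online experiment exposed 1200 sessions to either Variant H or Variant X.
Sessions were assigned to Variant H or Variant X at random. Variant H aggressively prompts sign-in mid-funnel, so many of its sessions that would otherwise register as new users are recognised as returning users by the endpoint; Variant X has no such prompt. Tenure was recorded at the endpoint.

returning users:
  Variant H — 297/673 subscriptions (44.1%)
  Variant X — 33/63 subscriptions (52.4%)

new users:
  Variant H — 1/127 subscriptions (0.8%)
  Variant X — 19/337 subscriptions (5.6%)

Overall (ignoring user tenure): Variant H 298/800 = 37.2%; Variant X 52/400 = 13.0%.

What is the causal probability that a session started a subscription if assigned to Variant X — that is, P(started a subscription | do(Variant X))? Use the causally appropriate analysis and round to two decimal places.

0.13

Because the variant influences user tenure, user tenure is a post-treatment mediator, not a confounder. Stratifying on it would bias the estimate; the causal effect is the crude pooled difference.
So P(outcome | do(Variant X)) is just the pooled rate for Variant X: 52/400 = 0.130.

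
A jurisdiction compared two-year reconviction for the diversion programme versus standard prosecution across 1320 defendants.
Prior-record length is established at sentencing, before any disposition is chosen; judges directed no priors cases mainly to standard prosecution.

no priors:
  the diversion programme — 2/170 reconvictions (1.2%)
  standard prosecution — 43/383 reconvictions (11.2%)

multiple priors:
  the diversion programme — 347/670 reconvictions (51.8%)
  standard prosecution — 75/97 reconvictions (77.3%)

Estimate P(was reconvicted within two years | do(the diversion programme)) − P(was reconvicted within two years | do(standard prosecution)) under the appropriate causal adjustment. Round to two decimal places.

The imbalance in prior-record length arose from how defendants were allocated, not from anything the disposition did; and prior-record length independently affects the outcome. The pooled gap is confounded — condition on prior-record length.
Adjusting over the population distribution of prior-record length: 0.419·(0.012−0.112) + 0.581·(0.518−0.773) = -0.190.

-0.19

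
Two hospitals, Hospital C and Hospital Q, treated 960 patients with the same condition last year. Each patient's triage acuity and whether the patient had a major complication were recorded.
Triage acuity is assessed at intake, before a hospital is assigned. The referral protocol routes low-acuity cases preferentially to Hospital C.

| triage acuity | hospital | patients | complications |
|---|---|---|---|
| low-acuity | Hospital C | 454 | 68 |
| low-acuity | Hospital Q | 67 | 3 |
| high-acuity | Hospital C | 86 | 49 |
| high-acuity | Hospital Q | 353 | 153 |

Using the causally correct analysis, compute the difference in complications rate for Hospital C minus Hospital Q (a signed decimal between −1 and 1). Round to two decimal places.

Triage acuity is set before the hospital has any effect — it is not caused by the hospital — and it independently drives the outcome. That makes it a confounder, so the causal comparison is within triage acuity levels.
Adjusting over the population distribution of triage acuity: 0.543·(0.150−0.045) + 0.457·(0.570−0.433) = +0.119.

+0.12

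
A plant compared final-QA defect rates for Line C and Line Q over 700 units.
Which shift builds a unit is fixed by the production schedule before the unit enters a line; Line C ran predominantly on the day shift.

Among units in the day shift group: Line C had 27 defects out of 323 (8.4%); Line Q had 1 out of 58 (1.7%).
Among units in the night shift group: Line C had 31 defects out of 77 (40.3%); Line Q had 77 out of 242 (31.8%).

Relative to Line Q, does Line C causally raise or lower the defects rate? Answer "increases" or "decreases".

Here shift is a common cause — it drives both which line a case falls under and the outcome. The crude comparison mixes populations; the stratum-specific rates are the causally relevant ones.
Within each level — day shift: 8.4% vs 1.7%; night shift: 40.3% vs 31.8% — Line Q is lower every time.

increases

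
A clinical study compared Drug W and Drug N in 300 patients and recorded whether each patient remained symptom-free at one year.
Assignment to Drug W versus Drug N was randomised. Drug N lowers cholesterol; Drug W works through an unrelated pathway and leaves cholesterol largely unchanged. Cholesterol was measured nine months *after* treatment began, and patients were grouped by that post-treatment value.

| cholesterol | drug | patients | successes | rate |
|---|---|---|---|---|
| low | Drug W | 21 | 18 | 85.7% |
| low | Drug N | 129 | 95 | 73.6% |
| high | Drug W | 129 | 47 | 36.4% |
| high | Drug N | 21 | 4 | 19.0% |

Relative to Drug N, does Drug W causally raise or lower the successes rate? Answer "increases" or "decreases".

Cholesterol is recorded after the drug and is itself shifted by it — it sits on the causal path from drug to outcome. Conditioning on a mediator would strip out part of the effect we want; the pooled comparison gives the total causal effect.
Pooled: Drug W 43.3% vs Drug N 66.0%; Drug N is higher overall.

decreases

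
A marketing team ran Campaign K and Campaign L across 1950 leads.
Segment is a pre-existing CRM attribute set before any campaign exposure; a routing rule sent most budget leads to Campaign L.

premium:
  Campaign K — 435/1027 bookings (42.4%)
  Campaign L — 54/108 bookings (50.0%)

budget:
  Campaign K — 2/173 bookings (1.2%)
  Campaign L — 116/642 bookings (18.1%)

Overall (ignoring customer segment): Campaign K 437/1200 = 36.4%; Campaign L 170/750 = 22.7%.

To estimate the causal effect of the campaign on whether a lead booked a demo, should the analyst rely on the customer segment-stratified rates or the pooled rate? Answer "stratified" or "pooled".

stratified

Customer segment differs across campaigns for reasons unrelated to any effect of the campaign itself, and it separately predicts the outcome — a classic confounder. We must compare within customer segment levels.
Within each level — premium: 42.4% vs 50.0%; budget: 1.2% vs 18.1% — Campaign L is higher every time.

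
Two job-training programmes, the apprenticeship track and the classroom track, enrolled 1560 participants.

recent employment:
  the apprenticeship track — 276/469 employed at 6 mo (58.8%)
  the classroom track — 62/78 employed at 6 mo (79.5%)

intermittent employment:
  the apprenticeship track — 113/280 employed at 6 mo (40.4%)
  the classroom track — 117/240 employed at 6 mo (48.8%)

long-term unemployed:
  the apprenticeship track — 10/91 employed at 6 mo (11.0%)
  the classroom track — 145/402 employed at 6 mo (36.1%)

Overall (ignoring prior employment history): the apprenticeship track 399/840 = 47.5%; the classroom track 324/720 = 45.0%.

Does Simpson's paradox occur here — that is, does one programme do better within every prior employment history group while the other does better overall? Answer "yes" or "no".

yes

Within each prior employment history level (recent employment 58.8% vs 79.5%; intermittent employment 40.4% vs 48.8%; long-term unemployed 11.0% vs 36.1%), the classroom track has the higher rate every time. Pooled: 47.5% vs 45.0% — the apprenticeship track has the higher rate overall. The two comparisons disagree.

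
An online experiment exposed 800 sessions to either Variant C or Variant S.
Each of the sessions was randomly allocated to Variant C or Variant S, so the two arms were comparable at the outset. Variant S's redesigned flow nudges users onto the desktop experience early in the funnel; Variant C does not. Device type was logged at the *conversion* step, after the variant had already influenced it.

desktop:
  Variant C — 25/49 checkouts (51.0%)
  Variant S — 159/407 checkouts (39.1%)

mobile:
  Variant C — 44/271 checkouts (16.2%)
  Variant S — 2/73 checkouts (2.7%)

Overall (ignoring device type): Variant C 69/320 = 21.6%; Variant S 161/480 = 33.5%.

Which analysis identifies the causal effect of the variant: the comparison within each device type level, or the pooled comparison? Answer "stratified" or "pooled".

Variant C is higher inside every device type stratum but Variant S is higher in aggregate. Whether to stratify depends on how device type relates to the variant.
Device type is recorded after the variant and is itself shifted by it — it sits on the causal path from variant to outcome. Conditioning on a mediator would strip out part of the effect we want; the pooled comparison gives the total causal effect.
Pooled: Variant C 21.6% vs Variant S 33.5%; Variant S is higher overall.

pooled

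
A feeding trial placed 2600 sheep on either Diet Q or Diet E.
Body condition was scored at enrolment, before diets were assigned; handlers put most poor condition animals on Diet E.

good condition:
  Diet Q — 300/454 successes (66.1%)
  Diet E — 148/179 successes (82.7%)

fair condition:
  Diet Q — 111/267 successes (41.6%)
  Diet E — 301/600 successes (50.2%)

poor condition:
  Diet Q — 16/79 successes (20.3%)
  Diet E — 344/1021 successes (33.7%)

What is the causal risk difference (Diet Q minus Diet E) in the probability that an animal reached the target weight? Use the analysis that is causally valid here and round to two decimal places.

-0.13

Nothing the diet does changes starting body condition; the imbalance is an allocation artefact. With starting body condition also predicting the outcome, the pooled figure is confounded, and the within-stratum comparison is the causal one.
Adjusting over the population distribution of starting body condition: 0.243·(0.661−0.827) + 0.333·(0.416−0.502) + 0.423·(0.203−0.337) = -0.126.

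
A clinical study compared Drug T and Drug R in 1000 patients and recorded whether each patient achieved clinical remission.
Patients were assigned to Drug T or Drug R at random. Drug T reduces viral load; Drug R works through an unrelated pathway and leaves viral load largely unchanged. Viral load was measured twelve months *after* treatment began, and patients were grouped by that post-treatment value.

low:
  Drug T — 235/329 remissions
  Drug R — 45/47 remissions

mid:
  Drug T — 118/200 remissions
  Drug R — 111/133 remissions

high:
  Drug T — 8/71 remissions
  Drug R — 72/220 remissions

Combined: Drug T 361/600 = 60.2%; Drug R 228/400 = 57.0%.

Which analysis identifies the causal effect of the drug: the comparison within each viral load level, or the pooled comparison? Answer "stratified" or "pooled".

Viral load lies on the pathway drug → viral load → outcome, so adjusting for it blocks the indirect effect. For the total causal effect of drug, use the unadjusted pooled rates.
Pooled: Drug T 60.2% vs Drug R 57.0%; Drug T is higher overall.

pooled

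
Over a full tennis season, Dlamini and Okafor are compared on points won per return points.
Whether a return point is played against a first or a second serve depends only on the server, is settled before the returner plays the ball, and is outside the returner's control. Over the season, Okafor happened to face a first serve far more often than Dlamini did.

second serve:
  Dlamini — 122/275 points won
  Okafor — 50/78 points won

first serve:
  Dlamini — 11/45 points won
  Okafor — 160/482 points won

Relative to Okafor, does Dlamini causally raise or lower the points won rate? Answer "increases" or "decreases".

Within every serve type level Okafor has the higher rate, yet pooled Dlamini does — Simpson's reversal.
Serve type differs across players for reasons unrelated to any effect of the player itself, and it separately predicts the outcome — a classic confounder. We must compare within serve type levels.
Within each level — second serve: 44.4% vs 64.1%; first serve: 24.4% vs 33.2% — Okafor is higher every time.

decreases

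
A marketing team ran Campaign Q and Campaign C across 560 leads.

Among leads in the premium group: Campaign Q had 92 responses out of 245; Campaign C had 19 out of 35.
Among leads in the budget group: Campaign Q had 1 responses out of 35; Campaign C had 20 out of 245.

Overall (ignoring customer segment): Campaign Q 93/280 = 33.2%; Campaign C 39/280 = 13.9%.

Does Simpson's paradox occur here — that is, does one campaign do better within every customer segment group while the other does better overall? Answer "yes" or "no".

yes

Within each customer segment level (premium 37.6% vs 54.3%; budget 2.9% vs 8.2%), Campaign C has the higher rate every time. Pooled: 33.2% vs 13.9% — Campaign Q has the higher rate overall. The two comparisons disagree.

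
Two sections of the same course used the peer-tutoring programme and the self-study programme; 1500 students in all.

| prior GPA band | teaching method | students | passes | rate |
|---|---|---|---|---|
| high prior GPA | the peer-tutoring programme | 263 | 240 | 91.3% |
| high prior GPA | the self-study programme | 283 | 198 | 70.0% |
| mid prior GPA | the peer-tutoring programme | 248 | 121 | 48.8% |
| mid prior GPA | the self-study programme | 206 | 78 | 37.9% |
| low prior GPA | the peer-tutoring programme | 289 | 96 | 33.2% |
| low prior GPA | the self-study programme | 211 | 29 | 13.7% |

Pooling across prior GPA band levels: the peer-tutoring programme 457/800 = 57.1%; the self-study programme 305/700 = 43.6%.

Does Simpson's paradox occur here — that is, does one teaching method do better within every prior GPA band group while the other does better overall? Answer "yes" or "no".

no

Within each prior GPA band level (high prior GPA 91.3% vs 70.0%; mid prior GPA 48.8% vs 37.9%; low prior GPA 33.2% vs 13.7%), the peer-tutoring programme has the higher rate every time. Pooled: 57.1% vs 43.6% — the peer-tutoring programme has the higher rate overall. They agree.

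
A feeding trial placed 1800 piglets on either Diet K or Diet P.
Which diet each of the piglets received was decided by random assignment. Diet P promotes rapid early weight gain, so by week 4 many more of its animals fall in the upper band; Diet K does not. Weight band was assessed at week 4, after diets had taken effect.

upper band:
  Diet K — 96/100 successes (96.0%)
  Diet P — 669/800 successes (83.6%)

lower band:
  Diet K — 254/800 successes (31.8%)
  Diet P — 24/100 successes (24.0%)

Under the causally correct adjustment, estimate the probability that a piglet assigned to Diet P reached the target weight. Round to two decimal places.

0.77

Stratifying would compare diets among piglets the diets themselves sorted into week-4 weight band groups — a form of selection on an intermediate. The unconditioned pooled rates give the total causal effect.
So P(outcome | do(Diet P)) is just the pooled rate for Diet P: 693/900 = 0.770.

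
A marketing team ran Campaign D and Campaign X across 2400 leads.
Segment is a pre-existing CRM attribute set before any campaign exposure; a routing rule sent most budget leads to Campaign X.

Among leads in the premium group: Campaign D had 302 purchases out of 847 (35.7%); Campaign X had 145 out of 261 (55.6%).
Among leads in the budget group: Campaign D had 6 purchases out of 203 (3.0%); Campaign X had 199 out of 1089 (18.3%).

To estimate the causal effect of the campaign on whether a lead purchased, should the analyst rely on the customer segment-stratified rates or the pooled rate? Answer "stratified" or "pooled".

stratified

Customer segment is set before the campaign has any effect — it is not caused by the campaign — and it independently drives the outcome. That makes it a confounder, so the causal comparison is within customer segment levels.
Within each level — premium: 35.7% vs 55.6%; budget: 3.0% vs 18.3% — Campaign X is higher every time.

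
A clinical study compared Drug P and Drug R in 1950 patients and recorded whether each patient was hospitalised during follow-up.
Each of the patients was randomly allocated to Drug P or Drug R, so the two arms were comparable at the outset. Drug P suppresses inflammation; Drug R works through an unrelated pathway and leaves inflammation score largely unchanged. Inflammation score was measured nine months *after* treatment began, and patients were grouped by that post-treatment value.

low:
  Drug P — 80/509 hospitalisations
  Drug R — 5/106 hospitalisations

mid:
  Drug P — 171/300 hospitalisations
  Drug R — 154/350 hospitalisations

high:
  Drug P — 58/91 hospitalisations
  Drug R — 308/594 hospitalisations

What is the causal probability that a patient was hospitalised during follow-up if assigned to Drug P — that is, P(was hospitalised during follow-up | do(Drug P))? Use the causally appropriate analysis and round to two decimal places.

Within every inflammation score level Drug R has the lower rate, yet pooled Drug P does — Simpson's reversal.
Inflammation score here is a post-treatment variable shaped by the drug; conditioning on it would introduce bias rather than remove it. The overall comparison is the causal one.
So P(outcome | do(Drug P)) is just the pooled rate for Drug P: 309/900 = 0.343.

0.34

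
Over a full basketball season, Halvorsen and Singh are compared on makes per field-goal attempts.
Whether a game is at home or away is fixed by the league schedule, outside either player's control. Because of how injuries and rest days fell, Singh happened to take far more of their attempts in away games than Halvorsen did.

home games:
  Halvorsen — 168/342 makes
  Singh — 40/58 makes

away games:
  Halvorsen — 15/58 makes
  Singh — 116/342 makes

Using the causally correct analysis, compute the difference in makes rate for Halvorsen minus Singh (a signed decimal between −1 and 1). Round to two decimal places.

-0.14

Singh is higher inside every game venue stratum but Halvorsen is higher in aggregate. Whether to stratify depends on how game venue relates to the player.
Game venue satisfies the back-door criterion: it is not a descendant of the player, and it blocks the spurious path from player to outcome. Adjusting for it (i.e., using the within-game venue rates) gives the causal effect.
Adjusting over the population distribution of game venue: 0.500·(0.491−0.690) + 0.500·(0.259−0.339) = -0.139.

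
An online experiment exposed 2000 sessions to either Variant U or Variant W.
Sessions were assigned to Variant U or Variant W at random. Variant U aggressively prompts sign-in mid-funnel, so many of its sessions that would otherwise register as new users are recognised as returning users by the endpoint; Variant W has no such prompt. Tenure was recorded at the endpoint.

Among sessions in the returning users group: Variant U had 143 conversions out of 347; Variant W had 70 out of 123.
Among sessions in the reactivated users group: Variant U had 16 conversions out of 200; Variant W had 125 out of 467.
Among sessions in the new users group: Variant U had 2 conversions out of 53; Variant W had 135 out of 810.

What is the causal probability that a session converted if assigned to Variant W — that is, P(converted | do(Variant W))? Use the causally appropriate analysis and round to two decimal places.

Variant W is higher inside every user tenure stratum but Variant U is higher in aggregate. Whether to stratify depends on how user tenure relates to the variant.
The distribution of user tenure is itself part of what the variant does — it is an intermediate outcome. Holding it fixed would remove that part of the effect; the total effect is the pooled difference.
So P(outcome | do(Variant W)) is just the pooled rate for Variant W: 330/1400 = 0.236.

0.24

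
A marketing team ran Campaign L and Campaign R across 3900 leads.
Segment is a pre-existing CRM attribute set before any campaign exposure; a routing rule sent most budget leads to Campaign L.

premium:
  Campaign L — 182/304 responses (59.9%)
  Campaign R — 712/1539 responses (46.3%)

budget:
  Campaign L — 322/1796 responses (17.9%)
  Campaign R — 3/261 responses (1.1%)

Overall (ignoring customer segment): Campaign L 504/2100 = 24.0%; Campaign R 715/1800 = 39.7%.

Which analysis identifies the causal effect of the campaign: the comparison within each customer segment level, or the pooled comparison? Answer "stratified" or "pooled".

stratified

The imbalance in customer segment arose from how leads were allocated, not from anything the campaign did; and customer segment independently affects the outcome. The pooled gap is confounded — condition on customer segment.
Within each level — premium: 59.9% vs 46.3%; budget: 17.9% vs 1.1% — Campaign L is higher every time.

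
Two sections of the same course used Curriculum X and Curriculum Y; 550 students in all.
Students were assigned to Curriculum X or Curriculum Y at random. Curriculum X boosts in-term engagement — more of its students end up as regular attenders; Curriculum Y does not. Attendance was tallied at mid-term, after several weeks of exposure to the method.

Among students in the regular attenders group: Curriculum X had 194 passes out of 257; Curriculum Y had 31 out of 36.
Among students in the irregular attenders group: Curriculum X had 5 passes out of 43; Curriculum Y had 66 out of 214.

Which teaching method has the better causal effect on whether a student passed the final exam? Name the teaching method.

Curriculum X

The stratified and pooled comparisons disagree (Curriculum Y wins within each mid-term attendance; Curriculum X wins overall), so the answer turns on the causal role of mid-term attendance.
Mid-term attendance here is a post-treatment variable shaped by the teaching method; conditioning on it would introduce bias rather than remove it. The overall comparison is the causal one.
Pooled: Curriculum X 66.3% vs Curriculum Y 38.8%; Curriculum X is higher overall.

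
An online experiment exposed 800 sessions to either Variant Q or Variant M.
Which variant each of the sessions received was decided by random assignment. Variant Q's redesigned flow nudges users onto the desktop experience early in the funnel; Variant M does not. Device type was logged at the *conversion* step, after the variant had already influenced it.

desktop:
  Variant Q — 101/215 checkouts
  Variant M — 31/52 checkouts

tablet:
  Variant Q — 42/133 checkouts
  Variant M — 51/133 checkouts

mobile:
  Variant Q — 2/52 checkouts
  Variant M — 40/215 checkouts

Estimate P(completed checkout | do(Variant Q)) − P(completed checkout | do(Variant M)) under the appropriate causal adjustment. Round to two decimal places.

+0.06

Within every device type level Variant M has the higher rate, yet pooled Variant Q does — Simpson's reversal.
Device type here is a post-treatment variable shaped by the variant; conditioning on it would introduce bias rather than remove it. The overall comparison is the causal one.
The causal difference is the pooled difference: 0.362 − 0.305 = +0.058.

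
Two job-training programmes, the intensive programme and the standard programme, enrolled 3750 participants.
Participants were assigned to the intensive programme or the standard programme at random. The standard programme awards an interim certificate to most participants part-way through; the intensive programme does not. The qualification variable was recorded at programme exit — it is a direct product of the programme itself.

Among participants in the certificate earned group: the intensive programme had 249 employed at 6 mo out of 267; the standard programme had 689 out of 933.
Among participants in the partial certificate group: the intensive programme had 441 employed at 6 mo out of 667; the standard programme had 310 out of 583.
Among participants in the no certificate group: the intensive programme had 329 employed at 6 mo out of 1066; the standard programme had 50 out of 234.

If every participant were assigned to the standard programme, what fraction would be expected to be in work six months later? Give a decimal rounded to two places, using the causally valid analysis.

0.60

The stratified and pooled comparisons disagree (the intensive programme wins within each qualification attained during the programme; the standard programme wins overall), so the answer turns on the causal role of qualification attained during the programme.
Because the programme influences qualification attained during the programme, qualification attained during the programme is a post-treatment mediator, not a confounder. Stratifying on it would bias the estimate; the causal effect is the crude pooled difference.
So P(outcome | do(the standard programme)) is just the pooled rate for the standard programme: 1049/1750 = 0.599.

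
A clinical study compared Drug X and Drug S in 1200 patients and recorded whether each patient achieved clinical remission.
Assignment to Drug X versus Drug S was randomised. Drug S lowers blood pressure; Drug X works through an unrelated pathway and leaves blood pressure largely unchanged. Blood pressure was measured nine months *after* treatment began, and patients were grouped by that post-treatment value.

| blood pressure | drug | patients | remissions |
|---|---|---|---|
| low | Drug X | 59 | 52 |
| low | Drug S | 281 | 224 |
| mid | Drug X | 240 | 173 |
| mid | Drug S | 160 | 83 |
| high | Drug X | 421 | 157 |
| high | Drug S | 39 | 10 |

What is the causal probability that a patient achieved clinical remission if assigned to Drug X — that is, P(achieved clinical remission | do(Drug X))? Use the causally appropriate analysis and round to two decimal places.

0.53

Drug X is higher inside every blood pressure stratum but Drug S is higher in aggregate. Whether to stratify depends on how blood pressure relates to the drug.
The distribution of blood pressure is itself part of what the drug does — it is an intermediate outcome. Holding it fixed would remove that part of the effect; the total effect is the pooled difference.
So P(outcome | do(Drug X)) is just the pooled rate for Drug X: 382/720 = 0.531.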